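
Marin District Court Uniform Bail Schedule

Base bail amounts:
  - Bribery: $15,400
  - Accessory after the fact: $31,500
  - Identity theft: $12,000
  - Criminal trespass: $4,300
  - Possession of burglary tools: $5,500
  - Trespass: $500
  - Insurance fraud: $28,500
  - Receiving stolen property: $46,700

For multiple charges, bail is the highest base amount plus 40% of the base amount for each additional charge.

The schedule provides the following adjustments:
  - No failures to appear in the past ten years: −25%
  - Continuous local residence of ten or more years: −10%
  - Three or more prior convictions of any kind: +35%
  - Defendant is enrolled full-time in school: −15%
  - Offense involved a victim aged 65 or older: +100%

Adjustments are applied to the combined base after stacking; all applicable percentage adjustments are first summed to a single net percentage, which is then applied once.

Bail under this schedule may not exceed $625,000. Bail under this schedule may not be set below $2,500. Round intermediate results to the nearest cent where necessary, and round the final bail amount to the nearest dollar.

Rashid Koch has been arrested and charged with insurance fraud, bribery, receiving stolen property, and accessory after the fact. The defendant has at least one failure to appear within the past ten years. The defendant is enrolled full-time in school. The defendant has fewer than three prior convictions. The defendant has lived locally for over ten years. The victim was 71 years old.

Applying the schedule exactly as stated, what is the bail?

Base amounts from the schedule: insurance fraud $28,500; bribery $15,400; receiving stolen property $46,700; accessory after the fact $31,500.
Stacking rule: highest base plus 40% of each additional charge. Highest is receiving stolen property at $46,700. Additional: $28,500 × 40% = $11,400; $15,400 × 40% = $6,160; $31,500 × 40% = $12,600. Combined base = $46,700 + $30,160 = $76,860.
Net percentage adjustment: −10% −15% +100% = +75%. $76,860 × 1.75 = $134,505.
$134,505 is within the $625,000 maximum.
$134,505 is at or above the $2,500 minimum.

$134,505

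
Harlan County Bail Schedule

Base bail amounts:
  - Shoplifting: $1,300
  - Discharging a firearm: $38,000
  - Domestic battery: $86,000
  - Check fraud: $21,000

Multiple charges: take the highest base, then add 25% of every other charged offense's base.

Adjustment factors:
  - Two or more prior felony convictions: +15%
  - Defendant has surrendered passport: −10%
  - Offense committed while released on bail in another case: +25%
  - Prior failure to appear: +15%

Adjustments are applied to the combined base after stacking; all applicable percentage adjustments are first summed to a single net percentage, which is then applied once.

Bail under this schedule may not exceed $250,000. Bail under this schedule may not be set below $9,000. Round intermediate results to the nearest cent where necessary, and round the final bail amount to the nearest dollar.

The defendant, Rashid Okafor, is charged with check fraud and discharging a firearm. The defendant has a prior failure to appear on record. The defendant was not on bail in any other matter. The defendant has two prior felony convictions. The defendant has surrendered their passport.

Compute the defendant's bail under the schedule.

$51,900

Base amounts from the schedule: check fraud $21,000; discharging a firearm $38,000.
Stacking rule: highest base plus 25% of each additional charge. Highest is discharging a firearm at $38,000. Additional: $21,000 × 25% = $5,250. Combined base = $38,000 + $5,250 = $43,250.
Net percentage adjustment: +15% −10% +15% = +20%. $43,250 × 1.2 = $51,900.
$51,900 is within the $250,000 maximum.
$51,900 is at or above the $9,000 minimum.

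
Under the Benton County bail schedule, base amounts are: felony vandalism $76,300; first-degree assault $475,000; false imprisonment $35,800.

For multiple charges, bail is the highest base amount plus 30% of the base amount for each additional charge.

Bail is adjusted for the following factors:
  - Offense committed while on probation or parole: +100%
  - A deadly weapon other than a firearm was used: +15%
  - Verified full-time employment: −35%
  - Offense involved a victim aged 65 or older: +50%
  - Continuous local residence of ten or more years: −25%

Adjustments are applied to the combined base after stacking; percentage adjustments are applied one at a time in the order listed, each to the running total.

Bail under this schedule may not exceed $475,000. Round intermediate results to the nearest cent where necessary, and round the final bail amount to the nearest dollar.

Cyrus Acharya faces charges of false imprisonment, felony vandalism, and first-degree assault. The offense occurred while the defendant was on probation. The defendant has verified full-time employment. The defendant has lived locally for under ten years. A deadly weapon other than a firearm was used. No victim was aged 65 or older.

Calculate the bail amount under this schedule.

$475,000

Base amounts from the schedule: false imprisonment $35,800; felony vandalism $76,300; first-degree assault $475,000.
Stacking rule: highest base plus 30% of each additional charge. Highest is first-degree assault at $475,000. Additional: $35,800 × 30% = $10,740; $76,300 × 30% = $22,890. Combined base = $475,000 + $33,630 = $508,630.
Offense committed while on probation or parole (+100%): $508,630 × 2 = $1,017,260.
A deadly weapon other than a firearm was used (+15%): $1,017,260 × 1.15 = $1,169,849.
Verified full-time employment (−35%): $1,169,849 × 0.65 = $760,401.85.
Result $760,401.85 exceeds the maximum of $475,000; bail is capped at $475,000.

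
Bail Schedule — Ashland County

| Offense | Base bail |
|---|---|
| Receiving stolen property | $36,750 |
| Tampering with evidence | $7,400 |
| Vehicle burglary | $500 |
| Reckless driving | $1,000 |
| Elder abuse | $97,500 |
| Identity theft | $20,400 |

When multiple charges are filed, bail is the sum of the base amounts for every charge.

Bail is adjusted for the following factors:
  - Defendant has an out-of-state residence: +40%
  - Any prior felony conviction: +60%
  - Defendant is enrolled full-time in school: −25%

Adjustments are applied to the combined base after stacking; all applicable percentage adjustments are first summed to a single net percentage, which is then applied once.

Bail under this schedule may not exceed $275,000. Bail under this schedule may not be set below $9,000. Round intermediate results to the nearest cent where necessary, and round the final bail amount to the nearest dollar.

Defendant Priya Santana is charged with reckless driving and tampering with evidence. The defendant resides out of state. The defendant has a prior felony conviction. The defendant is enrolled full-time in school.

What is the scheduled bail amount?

$14,700

Base amounts from the schedule: reckless driving $1,000; tampering with evidence $7,400.
Stacking rule: sum of all bases. $1,000 + $7,400 = $8,400.
Net percentage adjustment: +40% +60% −25% = +75%. $8,400 × 1.75 = $14,700.
$14,700 is within the $275,000 maximum.
$14,700 is at or above the $9,000 minimum.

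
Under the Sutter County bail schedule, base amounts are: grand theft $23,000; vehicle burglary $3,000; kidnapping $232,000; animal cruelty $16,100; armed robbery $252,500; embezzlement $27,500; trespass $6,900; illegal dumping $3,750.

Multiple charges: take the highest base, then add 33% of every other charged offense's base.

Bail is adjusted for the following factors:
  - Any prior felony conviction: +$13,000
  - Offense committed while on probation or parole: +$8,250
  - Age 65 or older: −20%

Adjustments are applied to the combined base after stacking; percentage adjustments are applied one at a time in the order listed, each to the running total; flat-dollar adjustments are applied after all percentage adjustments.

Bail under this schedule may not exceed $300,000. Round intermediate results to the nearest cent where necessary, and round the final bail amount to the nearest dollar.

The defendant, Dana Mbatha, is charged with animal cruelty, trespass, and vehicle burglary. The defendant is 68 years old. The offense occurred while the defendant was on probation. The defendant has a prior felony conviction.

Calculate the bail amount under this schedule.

Base amounts from the schedule: animal cruelty $16,100; trespass $6,900; vehicle burglary $3,000.
Stacking rule: highest base plus 33% of each additional charge. Highest is animal cruelty at $16,100. Additional: $6,900 × 33% = $2,277; $3,000 × 33% = $990. Combined base = $16,100 + $3,267 = $19,367.
Age 65 or older (−20%): $19,367 × 0.8 = $15,493.60.
Any prior felony conviction (+$13,000 flat): $15,493.60 + $13,000 = $28,493.60.
Offense committed while on probation or parole (+$8,250 flat): $28,493.60 + $8,250 = $36,743.60.
$36,743.60 is within the $300,000 maximum.
Rounded to the nearest dollar: $36,744.

$36,744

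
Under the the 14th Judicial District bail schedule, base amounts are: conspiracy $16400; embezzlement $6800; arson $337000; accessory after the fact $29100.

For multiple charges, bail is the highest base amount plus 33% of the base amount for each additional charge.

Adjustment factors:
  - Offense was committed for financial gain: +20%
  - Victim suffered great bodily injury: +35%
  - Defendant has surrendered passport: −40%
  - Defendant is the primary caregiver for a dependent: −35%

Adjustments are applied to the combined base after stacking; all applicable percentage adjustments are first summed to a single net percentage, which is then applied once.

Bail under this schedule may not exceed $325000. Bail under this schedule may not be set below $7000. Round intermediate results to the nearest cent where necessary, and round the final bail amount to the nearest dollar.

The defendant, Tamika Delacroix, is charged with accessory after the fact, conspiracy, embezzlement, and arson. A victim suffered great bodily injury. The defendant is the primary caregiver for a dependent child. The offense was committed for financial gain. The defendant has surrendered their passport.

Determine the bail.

$283407

Base amounts from the schedule: accessory after the fact $29100; conspiracy $16400; embezzlement $6800; arson $337000.
Stacking rule: highest base plus 33% of each additional charge. Highest is arson at $337000. Additional: $29100 × 33% = $9603; $16400 × 33% = $5412; $6800 × 33% = $2244. Combined base = $337000 + $17259 = $354259.
Net percentage adjustment: +20% +35% −40% −35% = −20%. $354259 × 0.8 = $283407.20.
$283407.20 is within the $325000 maximum.
$283407.20 is at or above the $7000 minimum.
Rounded to the nearest dollar: $283407.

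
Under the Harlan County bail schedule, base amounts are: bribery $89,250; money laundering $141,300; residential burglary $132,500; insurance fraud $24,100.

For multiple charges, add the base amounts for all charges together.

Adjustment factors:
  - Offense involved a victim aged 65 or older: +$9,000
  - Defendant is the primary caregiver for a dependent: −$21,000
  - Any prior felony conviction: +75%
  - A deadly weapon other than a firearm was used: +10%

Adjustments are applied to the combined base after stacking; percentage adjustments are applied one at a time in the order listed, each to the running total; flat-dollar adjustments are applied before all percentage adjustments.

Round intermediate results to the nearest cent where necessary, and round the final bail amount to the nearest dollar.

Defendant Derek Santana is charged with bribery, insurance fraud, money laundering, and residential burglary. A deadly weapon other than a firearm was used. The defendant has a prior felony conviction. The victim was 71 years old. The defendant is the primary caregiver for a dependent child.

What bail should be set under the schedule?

$722,164

Base amounts from the schedule: bribery $89,250; insurance fraud $24,100; money laundering $141,300; residential burglary $132,500.
Stacking rule: sum of all bases. $89,250 + $24,100 + $141,300 + $132,500 = $387,150.
Offense involved a victim aged 65 or older (+$9,000 flat): $387,150 + $9,000 = $396,150.
Defendant is the primary caregiver for a dependent (−$21,000 flat): $396,150 − $21,000 = $375,150.
Any prior felony conviction (+75%): $375,150 × 1.75 = $656,512.50.
A deadly weapon other than a firearm was used (+10%): $656,512.50 × 1.1 = $722,163.75.
Rounded to the nearest dollar: $722,164.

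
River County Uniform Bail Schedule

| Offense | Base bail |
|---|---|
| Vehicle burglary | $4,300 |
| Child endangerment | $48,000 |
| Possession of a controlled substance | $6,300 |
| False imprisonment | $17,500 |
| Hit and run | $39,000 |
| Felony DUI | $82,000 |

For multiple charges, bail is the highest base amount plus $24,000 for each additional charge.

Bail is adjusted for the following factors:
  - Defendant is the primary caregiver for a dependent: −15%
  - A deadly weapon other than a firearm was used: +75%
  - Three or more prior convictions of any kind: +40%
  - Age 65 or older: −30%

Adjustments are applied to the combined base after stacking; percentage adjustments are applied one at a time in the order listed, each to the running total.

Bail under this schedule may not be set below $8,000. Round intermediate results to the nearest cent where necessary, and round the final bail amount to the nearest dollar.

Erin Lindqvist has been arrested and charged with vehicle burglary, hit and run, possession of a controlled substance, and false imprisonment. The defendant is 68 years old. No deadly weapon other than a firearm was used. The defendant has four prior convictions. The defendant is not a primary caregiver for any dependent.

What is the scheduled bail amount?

$108,780

Base amounts from the schedule: vehicle burglary $4,300; hit and run $39,000; possession of a controlled substance $6,300; false imprisonment $17,500.
Stacking rule: highest base plus $24,000 per additional charge. Highest is hit and run at $39,000; 3 additional charges → +$72,000. Combined base = $111,000.
Three or more prior convictions of any kind (+40%): $111,000 × 1.4 = $155,400.
Age 65 or older (−30%): $155,400 × 0.7 = $108,780.
$108,780 is at or above the $8,000 minimum.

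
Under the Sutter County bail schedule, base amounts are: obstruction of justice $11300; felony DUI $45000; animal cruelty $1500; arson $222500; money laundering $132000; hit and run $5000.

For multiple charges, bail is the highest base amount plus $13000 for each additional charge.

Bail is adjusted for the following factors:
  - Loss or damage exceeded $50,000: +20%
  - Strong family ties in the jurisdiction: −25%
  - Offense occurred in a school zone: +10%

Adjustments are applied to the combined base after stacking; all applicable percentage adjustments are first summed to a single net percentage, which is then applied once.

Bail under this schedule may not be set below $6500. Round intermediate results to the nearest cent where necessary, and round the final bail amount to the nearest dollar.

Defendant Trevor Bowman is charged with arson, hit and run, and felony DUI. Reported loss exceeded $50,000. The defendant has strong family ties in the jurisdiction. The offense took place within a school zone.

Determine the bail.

$260925

Base amounts from the schedule: arson $222500; hit and run $5000; felony DUI $45000.
Stacking rule: highest base plus $13000 per additional charge. Highest is arson at $222500; 2 additional charges → +$26000. Combined base = $248500.
Net percentage adjustment: +20% −25% +10% = +5%. $248500 × 1.05 = $260925.
$260925 is at or above the $6500 minimum.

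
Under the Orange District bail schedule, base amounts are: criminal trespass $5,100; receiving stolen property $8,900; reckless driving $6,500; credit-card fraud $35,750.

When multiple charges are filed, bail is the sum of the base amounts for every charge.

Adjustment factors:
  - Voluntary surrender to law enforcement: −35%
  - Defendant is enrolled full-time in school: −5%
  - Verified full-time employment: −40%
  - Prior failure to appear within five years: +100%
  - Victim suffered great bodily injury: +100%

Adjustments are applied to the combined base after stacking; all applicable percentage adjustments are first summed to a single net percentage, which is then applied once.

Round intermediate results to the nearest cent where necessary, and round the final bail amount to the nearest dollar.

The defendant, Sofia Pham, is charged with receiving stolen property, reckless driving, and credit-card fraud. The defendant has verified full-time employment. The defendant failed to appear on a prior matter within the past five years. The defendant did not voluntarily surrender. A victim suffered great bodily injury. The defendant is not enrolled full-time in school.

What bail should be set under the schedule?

$132,990

Base amounts from the schedule: receiving stolen property $8,900; reckless driving $6,500; credit-card fraud $35,750.
Stacking rule: sum of all bases. $8,900 + $6,500 + $35,750 = $51,150.
Net percentage adjustment: −40% +100% +100% = +160%. $51,150 × 2.6 = $132,990.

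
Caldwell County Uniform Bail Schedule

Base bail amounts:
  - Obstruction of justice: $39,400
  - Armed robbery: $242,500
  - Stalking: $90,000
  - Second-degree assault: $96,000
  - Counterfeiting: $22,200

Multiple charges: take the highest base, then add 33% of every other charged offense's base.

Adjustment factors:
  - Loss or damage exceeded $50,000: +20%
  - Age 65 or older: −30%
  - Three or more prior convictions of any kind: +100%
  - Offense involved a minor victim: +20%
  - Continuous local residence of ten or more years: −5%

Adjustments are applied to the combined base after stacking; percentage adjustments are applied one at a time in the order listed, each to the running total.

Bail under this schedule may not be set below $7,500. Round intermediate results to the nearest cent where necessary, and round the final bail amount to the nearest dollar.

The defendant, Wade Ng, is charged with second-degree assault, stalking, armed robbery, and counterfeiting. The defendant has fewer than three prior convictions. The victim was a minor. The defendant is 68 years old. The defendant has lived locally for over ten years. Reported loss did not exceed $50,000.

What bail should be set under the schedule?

$248,342

Base amounts from the schedule: second-degree assault $96,000; stalking $90,000; armed robbery $242,500; counterfeiting $22,200.
Stacking rule: highest base plus 33% of each additional charge. Highest is armed robbery at $242,500. Additional: $96,000 × 33% = $31,680; $90,000 × 33% = $29,700; $22,200 × 33% = $7,326. Combined base = $242,500 + $68,706 = $311,206.
Age 65 or older (−30%): $311,206 × 0.7 = $217,844.20.
Offense involved a minor victim (+20%): $217,844.20 × 1.2 = $261,413.04.
Continuous local residence of ten or more years (−5%): $261,413.04 × 0.95 = $248,342.39.
$248,342.39 is at or above the $7,500 minimum.
Rounded to the nearest dollar: $248,342.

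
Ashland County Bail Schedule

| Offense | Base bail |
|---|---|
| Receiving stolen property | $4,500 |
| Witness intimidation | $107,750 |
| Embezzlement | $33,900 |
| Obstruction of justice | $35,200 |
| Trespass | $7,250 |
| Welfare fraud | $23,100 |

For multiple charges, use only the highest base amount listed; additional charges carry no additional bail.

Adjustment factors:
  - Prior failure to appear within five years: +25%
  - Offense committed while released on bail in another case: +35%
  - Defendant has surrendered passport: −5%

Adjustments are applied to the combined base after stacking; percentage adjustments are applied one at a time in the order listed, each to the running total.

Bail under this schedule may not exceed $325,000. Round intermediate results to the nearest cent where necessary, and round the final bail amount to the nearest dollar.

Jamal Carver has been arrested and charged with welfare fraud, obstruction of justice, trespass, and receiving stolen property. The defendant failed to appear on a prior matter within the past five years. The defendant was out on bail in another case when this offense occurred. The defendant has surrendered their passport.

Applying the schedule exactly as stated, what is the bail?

Base amounts from the schedule: welfare fraud $23,100; obstruction of justice $35,200; trespass $7,250; receiving stolen property $4,500.
Stacking rule: use the highest base only. Highest is obstruction of justice at $35,200. Combined base = $35,200.
Prior failure to appear within five years (+25%): $35,200 × 1.25 = $44,000.
Offense committed while released on bail in another case (+35%): $44,000 × 1.35 = $59,400.
Defendant has surrendered passport (−5%): $59,400 × 0.95 = $56,430.
$56,430 is within the $325,000 maximum.

$56,430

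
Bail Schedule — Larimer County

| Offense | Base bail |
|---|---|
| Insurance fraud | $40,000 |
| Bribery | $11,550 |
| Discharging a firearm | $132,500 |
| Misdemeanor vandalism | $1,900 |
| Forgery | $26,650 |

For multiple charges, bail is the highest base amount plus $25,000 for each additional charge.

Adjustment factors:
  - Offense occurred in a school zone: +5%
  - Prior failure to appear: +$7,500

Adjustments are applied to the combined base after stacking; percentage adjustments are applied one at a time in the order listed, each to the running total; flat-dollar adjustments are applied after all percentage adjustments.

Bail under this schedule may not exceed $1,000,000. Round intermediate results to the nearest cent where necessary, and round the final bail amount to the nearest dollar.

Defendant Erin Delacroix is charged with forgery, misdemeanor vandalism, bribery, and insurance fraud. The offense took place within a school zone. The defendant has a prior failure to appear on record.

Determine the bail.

$128,250

Base amounts from the schedule: forgery $26,650; misdemeanor vandalism $1,900; bribery $11,550; insurance fraud $40,000.
Stacking rule: highest base plus $25,000 per additional charge. Highest is insurance fraud at $40,000; 3 additional charges → +$75,000. Combined base = $115,000.
Offense occurred in a school zone (+5%): $115,000 × 1.05 = $120,750.
Prior failure to appear (+$7,500 flat): $120,750 + $7,500 = $128,250.
$128,250 is within the $1,000,000 maximum.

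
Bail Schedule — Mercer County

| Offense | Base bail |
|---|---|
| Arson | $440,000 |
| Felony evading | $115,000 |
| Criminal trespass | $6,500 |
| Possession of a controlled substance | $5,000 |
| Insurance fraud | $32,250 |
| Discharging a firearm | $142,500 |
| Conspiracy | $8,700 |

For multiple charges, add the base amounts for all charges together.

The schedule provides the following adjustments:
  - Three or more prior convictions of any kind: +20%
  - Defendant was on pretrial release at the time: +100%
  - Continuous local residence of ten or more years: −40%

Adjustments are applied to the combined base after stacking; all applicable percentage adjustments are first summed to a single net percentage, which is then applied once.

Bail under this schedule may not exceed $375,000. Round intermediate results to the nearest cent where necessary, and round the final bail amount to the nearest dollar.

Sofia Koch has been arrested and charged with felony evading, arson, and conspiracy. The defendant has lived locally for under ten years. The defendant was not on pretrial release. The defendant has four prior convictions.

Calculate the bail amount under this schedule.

Base amounts from the schedule: felony evading $115,000; arson $440,000; conspiracy $8,700.
Stacking rule: sum of all bases. $115,000 + $440,000 + $8,700 = $563,700.
Three or more prior convictions of any kind (+20%): $563,700 × 1.2 = $676,440.
Result $676,440 exceeds the maximum of $375,000; bail is capped at $375,000.

$375,000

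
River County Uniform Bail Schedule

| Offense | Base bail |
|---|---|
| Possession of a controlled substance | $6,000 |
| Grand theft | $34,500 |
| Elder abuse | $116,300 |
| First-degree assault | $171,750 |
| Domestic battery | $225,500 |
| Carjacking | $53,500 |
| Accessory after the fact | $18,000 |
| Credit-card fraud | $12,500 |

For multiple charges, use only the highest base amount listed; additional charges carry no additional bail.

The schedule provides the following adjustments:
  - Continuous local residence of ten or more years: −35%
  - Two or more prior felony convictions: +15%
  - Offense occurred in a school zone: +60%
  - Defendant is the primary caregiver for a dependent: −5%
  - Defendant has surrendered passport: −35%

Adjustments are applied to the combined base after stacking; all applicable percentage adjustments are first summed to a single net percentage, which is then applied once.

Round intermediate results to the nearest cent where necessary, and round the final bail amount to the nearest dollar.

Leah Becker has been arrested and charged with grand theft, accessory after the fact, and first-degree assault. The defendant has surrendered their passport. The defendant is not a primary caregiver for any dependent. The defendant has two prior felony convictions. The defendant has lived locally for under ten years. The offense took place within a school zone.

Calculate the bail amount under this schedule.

Base amounts from the schedule: grand theft $34,500; accessory after the fact $18,000; first-degree assault $171,750.
Stacking rule: use the highest base only. Highest is first-degree assault at $171,750. Combined base = $171,750.
Net percentage adjustment: +15% +60% −35% = +40%. $171,750 × 1.4 = $240,450.

$240,450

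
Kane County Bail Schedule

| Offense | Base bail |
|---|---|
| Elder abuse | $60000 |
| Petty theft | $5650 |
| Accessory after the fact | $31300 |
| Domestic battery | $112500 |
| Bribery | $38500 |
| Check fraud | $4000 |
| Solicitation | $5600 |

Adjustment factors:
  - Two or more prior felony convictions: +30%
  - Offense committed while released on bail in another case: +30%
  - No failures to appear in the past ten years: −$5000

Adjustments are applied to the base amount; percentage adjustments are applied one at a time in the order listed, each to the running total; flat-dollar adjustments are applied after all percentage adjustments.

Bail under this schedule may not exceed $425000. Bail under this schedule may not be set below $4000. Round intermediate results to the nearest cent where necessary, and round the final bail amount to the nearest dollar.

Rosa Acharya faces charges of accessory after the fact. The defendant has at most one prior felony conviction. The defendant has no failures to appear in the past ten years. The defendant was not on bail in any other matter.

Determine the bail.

$26300

Base amounts from the schedule: accessory after the fact $31300.
Single charge. Combined base = $31300.
No failures to appear in the past ten years (−$5000 flat): $31300 − $5000 = $26300.
$26300 is within the $425000 maximum.
$26300 is at or above the $4000 minimum.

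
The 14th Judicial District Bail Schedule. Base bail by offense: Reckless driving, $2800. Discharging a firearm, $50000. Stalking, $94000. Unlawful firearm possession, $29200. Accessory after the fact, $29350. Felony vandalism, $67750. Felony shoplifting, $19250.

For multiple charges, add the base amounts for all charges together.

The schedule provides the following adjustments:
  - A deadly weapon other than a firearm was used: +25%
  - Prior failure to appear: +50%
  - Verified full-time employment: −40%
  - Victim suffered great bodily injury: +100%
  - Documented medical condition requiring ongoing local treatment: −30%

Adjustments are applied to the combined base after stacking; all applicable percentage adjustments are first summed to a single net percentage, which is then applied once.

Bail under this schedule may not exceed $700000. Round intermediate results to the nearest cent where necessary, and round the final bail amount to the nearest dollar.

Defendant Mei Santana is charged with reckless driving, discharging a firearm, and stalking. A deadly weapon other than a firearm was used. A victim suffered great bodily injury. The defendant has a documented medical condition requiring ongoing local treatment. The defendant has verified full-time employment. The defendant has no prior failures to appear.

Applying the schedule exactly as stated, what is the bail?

Base amounts from the schedule: reckless driving $2800; discharging a firearm $50000; stalking $94000.
Stacking rule: sum of all bases. $2800 + $50000 + $94000 = $146800.
Net percentage adjustment: +25% −40% +100% −30% = +55%. $146800 × 1.55 = $227540.
$227540 is within the $700000 maximum.

$227540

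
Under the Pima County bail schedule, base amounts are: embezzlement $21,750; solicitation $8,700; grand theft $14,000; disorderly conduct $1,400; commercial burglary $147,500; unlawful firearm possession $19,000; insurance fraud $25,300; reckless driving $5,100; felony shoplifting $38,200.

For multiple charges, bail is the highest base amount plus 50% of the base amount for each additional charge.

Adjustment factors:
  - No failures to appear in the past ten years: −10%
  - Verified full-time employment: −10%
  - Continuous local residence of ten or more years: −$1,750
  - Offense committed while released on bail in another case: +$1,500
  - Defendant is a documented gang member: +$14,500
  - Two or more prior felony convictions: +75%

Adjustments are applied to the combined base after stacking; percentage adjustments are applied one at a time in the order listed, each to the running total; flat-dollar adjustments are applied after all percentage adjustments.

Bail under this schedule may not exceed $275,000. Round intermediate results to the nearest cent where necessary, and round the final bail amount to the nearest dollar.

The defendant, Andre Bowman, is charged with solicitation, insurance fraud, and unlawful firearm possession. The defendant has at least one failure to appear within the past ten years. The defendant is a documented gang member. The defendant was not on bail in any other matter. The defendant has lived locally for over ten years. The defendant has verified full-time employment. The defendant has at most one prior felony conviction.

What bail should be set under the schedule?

$47,985

Base amounts from the schedule: solicitation $8,700; insurance fraud $25,300; unlawful firearm possession $19,000.
Stacking rule: highest base plus 50% of each additional charge. Highest is insurance fraud at $25,300. Additional: $8,700 × 50% = $4,350; $19,000 × 50% = $9,500. Combined base = $25,300 + $13,850 = $39,150.
Verified full-time employment (−10%): $39,150 × 0.9 = $35,235.
Continuous local residence of ten or more years (−$1,750 flat): $35,235 − $1,750 = $33,485.
Defendant is a documented gang member (+$14,500 flat): $33,485 + $14,500 = $47,985.
$47,985 is within the $275,000 maximum.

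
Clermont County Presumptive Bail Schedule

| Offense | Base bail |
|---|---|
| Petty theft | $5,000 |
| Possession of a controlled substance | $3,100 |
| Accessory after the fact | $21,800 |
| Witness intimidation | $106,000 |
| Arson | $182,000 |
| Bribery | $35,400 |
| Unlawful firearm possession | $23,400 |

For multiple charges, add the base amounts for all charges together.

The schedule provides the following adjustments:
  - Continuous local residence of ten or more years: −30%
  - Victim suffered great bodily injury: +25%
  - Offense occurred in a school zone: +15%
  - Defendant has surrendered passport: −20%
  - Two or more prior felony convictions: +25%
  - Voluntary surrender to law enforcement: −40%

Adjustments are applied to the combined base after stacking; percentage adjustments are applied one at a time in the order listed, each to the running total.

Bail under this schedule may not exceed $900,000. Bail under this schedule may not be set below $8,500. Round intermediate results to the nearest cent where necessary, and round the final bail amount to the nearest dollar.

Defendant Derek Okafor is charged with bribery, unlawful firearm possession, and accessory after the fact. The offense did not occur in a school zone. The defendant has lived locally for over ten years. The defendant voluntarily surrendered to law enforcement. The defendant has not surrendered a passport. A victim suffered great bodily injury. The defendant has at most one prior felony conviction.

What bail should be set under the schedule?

Base amounts from the schedule: bribery $35,400; unlawful firearm possession $23,400; accessory after the fact $21,800.
Stacking rule: sum of all bases. $35,400 + $23,400 + $21,800 = $80,600.
Continuous local residence of ten or more years (−30%): $80,600 × 0.7 = $56,420.
Victim suffered great bodily injury (+25%): $56,420 × 1.25 = $70,525.
Voluntary surrender to law enforcement (−40%): $70,525 × 0.6 = $42,315.
$42,315 is within the $900,000 maximum.
$42,315 is at or above the $8,500 minimum.

$42,315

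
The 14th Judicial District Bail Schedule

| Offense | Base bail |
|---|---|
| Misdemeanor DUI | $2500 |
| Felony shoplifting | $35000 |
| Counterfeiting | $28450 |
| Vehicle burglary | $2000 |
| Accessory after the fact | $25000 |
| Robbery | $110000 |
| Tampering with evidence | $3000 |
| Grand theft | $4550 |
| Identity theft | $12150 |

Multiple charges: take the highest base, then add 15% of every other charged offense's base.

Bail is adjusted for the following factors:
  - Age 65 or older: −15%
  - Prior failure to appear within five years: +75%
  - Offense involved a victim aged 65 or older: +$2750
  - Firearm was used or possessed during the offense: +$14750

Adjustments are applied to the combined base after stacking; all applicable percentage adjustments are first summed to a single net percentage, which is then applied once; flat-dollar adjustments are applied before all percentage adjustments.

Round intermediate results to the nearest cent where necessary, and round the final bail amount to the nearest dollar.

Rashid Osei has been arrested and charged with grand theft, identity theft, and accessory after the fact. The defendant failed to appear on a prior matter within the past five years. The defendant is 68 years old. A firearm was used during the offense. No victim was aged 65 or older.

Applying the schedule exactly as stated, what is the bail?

$67608

Base amounts from the schedule: grand theft $4550; identity theft $12150; accessory after the fact $25000.
Stacking rule: highest base plus 15% of each additional charge. Highest is accessory after the fact at $25000. Additional: $4550 × 15% = $682.50; $12150 × 15% = $1822.50. Combined base = $25000 + $2505 = $27505.
Firearm was used or possessed during the offense (+$14750 flat): $27505 + $14750 = $42255.
Net percentage adjustment: −15% +75% = +60%. $42255 × 1.6 = $67608.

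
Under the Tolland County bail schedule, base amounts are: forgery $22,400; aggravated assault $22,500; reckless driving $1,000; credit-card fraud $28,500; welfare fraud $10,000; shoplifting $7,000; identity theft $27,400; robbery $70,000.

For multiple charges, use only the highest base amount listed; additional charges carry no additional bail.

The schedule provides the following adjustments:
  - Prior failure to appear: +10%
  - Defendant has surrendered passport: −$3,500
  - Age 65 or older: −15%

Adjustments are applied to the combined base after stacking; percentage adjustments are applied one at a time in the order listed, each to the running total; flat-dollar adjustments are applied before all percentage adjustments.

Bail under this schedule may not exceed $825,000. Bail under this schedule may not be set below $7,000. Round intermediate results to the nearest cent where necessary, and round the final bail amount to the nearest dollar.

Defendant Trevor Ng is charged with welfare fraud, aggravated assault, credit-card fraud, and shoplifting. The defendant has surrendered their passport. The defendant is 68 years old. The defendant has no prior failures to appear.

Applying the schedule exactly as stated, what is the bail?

$21,250

Base amounts from the schedule: welfare fraud $10,000; aggravated assault $22,500; credit-card fraud $28,500; shoplifting $7,000.
Stacking rule: use the highest base only. Highest is credit-card fraud at $28,500. Combined base = $28,500.
Defendant has surrendered passport (−$3,500 flat): $28,500 − $3,500 = $25,000.
Age 65 or older (−15%): $25,000 × 0.85 = $21,250.
$21,250 is within the $825,000 maximum.
$21,250 is at or above the $7,000 minimum.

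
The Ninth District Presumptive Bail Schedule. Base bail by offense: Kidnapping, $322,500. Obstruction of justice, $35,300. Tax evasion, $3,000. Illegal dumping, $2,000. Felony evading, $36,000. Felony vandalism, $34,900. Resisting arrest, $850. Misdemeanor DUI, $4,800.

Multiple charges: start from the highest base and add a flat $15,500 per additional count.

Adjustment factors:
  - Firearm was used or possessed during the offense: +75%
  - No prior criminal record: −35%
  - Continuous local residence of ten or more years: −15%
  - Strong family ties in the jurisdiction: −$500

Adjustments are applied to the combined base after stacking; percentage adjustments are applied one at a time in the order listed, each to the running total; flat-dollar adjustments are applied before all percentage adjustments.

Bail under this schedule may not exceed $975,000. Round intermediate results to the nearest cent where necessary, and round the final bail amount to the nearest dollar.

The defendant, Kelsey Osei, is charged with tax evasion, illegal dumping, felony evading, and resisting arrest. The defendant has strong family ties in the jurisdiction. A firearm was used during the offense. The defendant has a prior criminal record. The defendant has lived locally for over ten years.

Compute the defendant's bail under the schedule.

$121,975

Base amounts from the schedule: tax evasion $3,000; illegal dumping $2,000; felony evading $36,000; resisting arrest $850.
Stacking rule: highest base plus $15,500 per additional charge. Highest is felony evading at $36,000; 3 additional charges → +$46,500. Combined base = $82,500.
Strong family ties in the jurisdiction (−$500 flat): $82,500 − $500 = $82,000.
Firearm was used or possessed during the offense (+75%): $82,000 × 1.75 = $143,500.
Continuous local residence of ten or more years (−15%): $143,500 × 0.85 = $121,975.
$121,975 is within the $975,000 maximum.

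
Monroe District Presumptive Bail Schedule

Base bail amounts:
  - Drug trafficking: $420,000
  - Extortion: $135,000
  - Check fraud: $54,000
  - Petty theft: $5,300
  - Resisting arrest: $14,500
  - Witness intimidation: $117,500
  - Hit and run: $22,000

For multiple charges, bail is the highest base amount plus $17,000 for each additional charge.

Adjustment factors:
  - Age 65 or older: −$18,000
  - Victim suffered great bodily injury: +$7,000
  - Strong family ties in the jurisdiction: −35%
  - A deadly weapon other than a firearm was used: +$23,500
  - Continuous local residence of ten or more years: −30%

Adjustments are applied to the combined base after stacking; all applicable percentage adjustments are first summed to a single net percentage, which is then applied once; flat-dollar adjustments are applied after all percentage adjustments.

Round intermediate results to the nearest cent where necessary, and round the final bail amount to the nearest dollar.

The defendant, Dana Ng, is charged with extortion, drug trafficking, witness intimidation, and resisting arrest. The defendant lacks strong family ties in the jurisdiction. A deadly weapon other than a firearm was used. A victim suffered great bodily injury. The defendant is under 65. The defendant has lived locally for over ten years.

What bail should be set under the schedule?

$360,200

Base amounts from the schedule: extortion $135,000; drug trafficking $420,000; witness intimidation $117,500; resisting arrest $14,500.
Stacking rule: highest base plus $17,000 per additional charge. Highest is drug trafficking at $420,000; 3 additional charges → +$51,000. Combined base = $471,000.
Continuous local residence of ten or more years (−30%): $471,000 × 0.7 = $329,700.
Victim suffered great bodily injury (+$7,000 flat): $329,700 + $7,000 = $336,700.
A deadly weapon other than a firearm was used (+$23,500 flat): $336,700 + $23,500 = $360,200.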